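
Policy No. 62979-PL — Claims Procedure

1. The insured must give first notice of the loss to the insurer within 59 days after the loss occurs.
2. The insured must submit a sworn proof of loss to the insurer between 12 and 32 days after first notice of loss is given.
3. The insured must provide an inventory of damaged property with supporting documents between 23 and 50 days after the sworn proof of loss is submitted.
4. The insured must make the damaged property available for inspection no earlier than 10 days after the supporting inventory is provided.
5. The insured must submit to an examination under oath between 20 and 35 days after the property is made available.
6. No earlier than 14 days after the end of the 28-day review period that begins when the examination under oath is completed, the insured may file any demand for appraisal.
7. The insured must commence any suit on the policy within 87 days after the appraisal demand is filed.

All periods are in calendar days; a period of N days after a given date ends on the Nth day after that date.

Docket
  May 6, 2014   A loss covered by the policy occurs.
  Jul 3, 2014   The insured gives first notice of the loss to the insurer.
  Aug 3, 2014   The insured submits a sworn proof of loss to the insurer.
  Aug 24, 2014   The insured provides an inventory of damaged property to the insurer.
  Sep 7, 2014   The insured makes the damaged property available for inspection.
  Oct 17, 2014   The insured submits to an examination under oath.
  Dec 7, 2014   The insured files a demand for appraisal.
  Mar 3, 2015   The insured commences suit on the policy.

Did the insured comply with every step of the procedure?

(1) due by May 6, 2014 + 59 days = Jul 4, 2014; Jul 3, 2014 is within that limit.
(2) the permitted window runs from Jul 3, 2014 + 12 = Jul 15, 2014 to Jul 3, 2014 + 32 = Aug 4, 2014; done Aug 3, 2014, which is between those dates.
(3) the permitted window runs from Aug 3, 2014 + 23 = Aug 26, 2014 to Aug 3, 2014 + 50 = Sep 22, 2014; done Aug 24, 2014 — 2 days before the window opened.
The procedure was therefore not followed at step 3.

No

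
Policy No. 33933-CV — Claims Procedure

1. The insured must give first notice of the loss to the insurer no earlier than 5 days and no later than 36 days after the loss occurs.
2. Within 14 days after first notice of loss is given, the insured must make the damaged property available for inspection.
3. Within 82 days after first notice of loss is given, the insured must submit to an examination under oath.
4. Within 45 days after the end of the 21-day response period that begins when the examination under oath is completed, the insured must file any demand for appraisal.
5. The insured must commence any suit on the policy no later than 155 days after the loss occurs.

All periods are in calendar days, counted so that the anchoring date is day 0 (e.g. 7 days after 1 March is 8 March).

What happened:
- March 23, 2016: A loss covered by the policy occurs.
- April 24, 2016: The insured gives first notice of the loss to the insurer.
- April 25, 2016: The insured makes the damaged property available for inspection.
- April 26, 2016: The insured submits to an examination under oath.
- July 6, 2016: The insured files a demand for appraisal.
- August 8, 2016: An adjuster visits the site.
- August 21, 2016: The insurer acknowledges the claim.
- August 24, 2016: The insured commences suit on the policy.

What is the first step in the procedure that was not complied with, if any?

Step 4

(1) the permitted window runs from March 23, 2016 + 5 = March 28, 2016 to March 23, 2016 + 36 = April 28, 2016; done April 24, 2016 — within the window.
(2) due by April 24, 2016 + 14 days = May 8, 2016; April 25, 2016 is within that limit.
(3) due by April 24, 2016 + 82 days = July 15, 2016; completed April 26, 2016, before the deadline.
(4) due by May 17, 2016 + 45 days = July 1, 2016; done July 6, 2016 — 5 days late.
The procedure was therefore not followed at step 4.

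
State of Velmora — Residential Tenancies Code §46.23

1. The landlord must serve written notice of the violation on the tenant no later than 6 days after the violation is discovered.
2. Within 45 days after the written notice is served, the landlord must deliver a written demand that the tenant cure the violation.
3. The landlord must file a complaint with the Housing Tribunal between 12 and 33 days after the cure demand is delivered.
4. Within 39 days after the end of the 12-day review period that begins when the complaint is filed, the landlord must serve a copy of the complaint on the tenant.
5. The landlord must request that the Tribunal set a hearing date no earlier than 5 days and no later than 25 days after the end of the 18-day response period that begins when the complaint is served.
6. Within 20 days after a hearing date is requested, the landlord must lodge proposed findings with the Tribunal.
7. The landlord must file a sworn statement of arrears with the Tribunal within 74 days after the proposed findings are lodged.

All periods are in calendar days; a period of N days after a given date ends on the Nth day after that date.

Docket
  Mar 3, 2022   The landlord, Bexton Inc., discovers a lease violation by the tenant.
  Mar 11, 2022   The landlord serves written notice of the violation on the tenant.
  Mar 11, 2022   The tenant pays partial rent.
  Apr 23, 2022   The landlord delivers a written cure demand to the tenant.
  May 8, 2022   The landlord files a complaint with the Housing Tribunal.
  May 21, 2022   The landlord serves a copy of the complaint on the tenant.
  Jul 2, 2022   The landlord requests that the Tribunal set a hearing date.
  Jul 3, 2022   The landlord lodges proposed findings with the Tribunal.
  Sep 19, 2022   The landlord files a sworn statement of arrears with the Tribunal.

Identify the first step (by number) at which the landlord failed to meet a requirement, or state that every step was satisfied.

Step 1

Step 1: 6 days after Mar 3, 2022 (when the violation is discovered) is Mar 9, 2022; Mar 11, 2022 misses that deadline by 2 days.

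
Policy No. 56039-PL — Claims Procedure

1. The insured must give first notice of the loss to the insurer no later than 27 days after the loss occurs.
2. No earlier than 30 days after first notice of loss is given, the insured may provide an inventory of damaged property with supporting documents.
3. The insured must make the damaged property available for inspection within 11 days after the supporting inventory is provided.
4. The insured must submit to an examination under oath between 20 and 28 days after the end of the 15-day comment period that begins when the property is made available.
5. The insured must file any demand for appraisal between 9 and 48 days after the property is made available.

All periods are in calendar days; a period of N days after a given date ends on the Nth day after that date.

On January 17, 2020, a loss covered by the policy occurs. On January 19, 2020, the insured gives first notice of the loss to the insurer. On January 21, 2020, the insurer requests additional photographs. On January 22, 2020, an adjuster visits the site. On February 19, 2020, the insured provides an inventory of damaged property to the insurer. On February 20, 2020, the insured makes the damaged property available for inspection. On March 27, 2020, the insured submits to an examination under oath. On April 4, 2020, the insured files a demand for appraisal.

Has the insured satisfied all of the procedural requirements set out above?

Yes

Step 1 — counting 27 days from January 17, 2020 (when the loss occurs) gives a deadline of February 13, 2020; done January 19, 2020 — timely.
Step 2 — must wait 30 days from January 19, 2020 (when first notice of loss is given), so not before February 18, 2020; February 19, 2020 is on or after that date.
Step 3 — counting 11 days from February 19, 2020 (when the supporting inventory is provided) gives a deadline of March 1, 2020; completed February 20, 2020, before the deadline.
Step 4 — 20 and 28 days from March 6, 2020 (end of the 15-day comment period, which began when the property is made available on February 20, 2020) are March 26, 2020 and April 3, 2020 respectively; March 27, 2020 falls inside that range.
Step 5 — 9 and 48 days from February 20, 2020 (when the property is made available) are February 29, 2020 and April 8, 2020 respectively; April 4, 2020 falls inside that range.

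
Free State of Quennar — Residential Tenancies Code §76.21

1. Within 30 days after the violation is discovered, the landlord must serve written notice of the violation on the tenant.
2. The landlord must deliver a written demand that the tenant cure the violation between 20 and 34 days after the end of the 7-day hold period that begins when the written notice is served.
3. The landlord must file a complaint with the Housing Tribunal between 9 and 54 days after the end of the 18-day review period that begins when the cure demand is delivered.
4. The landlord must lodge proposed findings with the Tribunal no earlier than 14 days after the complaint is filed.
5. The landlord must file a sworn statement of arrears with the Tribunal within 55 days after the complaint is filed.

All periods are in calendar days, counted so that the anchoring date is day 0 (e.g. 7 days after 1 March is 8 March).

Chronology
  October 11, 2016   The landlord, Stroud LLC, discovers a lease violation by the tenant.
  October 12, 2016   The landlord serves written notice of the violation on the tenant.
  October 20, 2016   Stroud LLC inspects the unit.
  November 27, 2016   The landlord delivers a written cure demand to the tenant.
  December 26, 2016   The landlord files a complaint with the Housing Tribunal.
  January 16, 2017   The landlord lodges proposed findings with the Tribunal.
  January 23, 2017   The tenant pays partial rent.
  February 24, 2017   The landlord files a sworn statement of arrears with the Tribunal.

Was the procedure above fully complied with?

Step 1 — counting 30 days from October 11, 2016 (when the violation is discovered) gives a deadline of November 10, 2016; done October 12, 2016 — timely.
Step 2 — 20 and 34 days from October 19, 2016 (end of the 7-day hold period, which began when the written notice is served on October 12, 2016) are November 8, 2016 and November 22, 2016 respectively; November 27, 2016 is 5 days past the end of the window.

No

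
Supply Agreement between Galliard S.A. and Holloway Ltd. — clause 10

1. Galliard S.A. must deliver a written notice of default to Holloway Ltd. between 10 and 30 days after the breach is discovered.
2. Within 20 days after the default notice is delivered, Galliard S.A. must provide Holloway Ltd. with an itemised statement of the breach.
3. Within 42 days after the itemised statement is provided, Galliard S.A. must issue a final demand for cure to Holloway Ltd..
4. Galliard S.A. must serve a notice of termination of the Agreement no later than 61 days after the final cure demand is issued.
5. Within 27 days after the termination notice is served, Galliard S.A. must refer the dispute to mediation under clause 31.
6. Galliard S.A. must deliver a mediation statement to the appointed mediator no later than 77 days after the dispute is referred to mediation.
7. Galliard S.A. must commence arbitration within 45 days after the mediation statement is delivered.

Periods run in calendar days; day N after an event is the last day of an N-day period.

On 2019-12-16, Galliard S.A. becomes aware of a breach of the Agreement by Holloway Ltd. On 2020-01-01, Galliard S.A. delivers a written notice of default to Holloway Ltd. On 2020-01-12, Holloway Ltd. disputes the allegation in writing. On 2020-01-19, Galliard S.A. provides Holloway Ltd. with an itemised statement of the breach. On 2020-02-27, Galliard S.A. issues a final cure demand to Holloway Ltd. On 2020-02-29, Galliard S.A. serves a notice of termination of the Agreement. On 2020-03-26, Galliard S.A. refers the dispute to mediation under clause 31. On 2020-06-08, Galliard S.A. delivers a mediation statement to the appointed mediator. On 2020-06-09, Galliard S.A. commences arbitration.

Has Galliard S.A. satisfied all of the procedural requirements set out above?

Yes

Step 1 — 10 and 30 days from 2019-12-16 (when the breach is discovered) are 2019-12-26 and 2020-01-15 respectively; done 2020-01-01, which is between those dates.
Step 2 — counting 20 days from 2020-01-01 (when the default notice is delivered) gives a deadline of 2020-01-21; 2020-01-19 is within that limit.
Step 3 — counting 42 days from 2020-01-19 (when the itemised statement is provided) gives a deadline of 2020-03-01; completed 2020-02-27, before the deadline.
Step 4 — counting 61 days from 2020-02-27 (when the final cure demand is issued) gives a deadline of 2020-04-28; completed 2020-02-29, before the deadline.
Step 5 — counting 27 days from 2020-02-29 (when the termination notice is served) gives a deadline of 2020-03-27; completed 2020-03-26, before the deadline.
Step 6 — counting 77 days from 2020-03-26 (when the dispute is referred to mediation) gives a deadline of 2020-06-11; completed 2020-06-08, before the deadline.
Step 7 — counting 45 days from 2020-06-08 (when the mediation statement is delivered) gives a deadline of 2020-07-23; 2020-06-09 is within that limit.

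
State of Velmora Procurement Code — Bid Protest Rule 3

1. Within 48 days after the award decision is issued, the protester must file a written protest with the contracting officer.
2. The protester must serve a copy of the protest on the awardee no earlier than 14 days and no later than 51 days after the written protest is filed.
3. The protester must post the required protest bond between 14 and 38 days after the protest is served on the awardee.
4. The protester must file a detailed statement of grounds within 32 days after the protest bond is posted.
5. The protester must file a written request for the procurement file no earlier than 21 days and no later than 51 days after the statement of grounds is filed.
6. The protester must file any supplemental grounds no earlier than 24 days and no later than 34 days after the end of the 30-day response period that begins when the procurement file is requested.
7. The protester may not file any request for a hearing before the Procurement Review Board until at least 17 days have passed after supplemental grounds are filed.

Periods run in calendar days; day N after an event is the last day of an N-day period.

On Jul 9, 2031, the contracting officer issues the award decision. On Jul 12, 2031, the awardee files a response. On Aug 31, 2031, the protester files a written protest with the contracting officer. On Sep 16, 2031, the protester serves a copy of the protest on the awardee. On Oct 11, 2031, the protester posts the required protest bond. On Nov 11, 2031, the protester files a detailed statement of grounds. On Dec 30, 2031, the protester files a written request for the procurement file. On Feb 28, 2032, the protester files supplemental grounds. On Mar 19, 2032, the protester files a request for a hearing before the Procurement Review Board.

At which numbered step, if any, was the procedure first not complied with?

Step 1: 48 days after Jul 9, 2031 (when the award decision is issued) is Aug 26, 2031; not done until Aug 31, 2031, 5 days after the deadline.
Later steps need not be reached.

Step 1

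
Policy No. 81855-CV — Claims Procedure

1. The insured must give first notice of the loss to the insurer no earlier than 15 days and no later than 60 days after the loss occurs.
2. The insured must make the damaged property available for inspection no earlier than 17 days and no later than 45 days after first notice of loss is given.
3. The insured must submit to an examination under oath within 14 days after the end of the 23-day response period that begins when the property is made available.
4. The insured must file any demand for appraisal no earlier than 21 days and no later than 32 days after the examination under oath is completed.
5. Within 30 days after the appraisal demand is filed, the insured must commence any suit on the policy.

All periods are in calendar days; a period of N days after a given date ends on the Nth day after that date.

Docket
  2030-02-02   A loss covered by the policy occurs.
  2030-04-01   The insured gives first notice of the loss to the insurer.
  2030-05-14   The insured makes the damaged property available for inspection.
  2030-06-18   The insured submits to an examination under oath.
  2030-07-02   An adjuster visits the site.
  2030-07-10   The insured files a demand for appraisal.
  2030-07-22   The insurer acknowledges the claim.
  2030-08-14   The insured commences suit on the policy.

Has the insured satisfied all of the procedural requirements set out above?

No

Step 1 — 15 and 60 days from 2030-02-02 (when the loss occurs) are 2030-02-17 and 2030-04-03 respectively; done 2030-04-01, which is between those dates.
Step 2 — 17 and 45 days from 2030-04-01 (when first notice of loss is given) are 2030-04-18 and 2030-05-16 respectively; done 2030-05-14, which is between those dates.
Step 3 — counting 14 days from 2030-06-06 (end of the 23-day response period, which began when the property is made available on 2030-05-14) gives a deadline of 2030-06-20; completed 2030-06-18, before the deadline.
Step 4 — 21 and 32 days from 2030-06-18 (when the examination under oath is completed) are 2030-07-09 and 2030-07-20 respectively; 2030-07-10 falls inside that range.
Step 5 — counting 30 days from 2030-07-10 (when the appraisal demand is filed) gives a deadline of 2030-08-09; 2030-08-14 misses that deadline by 5 days.
Later steps need not be reached.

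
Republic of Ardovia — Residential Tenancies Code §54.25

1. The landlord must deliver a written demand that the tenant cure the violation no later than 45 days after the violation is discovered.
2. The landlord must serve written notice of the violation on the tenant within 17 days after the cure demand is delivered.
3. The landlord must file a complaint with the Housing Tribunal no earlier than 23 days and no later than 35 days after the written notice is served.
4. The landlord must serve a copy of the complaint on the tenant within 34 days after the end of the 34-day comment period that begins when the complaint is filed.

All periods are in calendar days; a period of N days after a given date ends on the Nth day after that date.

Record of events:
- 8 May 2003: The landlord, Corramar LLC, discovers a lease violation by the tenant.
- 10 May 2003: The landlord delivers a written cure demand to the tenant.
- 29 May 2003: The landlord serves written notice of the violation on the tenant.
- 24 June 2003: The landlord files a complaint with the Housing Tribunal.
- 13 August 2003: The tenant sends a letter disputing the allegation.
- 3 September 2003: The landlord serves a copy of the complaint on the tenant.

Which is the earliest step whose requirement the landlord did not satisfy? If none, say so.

Step 2

Step 1 — counting 45 days from 8 May 2003 (when the violation is discovered) gives a deadline of 22 June 2003; done 10 May 2003 — timely.
Step 2 — counting 17 days from 10 May 2003 (when the cure demand is delivered) gives a deadline of 27 May 2003; not done until 29 May 2003, 2 days after the deadline.
No need to go further; step 2 was not satisfied.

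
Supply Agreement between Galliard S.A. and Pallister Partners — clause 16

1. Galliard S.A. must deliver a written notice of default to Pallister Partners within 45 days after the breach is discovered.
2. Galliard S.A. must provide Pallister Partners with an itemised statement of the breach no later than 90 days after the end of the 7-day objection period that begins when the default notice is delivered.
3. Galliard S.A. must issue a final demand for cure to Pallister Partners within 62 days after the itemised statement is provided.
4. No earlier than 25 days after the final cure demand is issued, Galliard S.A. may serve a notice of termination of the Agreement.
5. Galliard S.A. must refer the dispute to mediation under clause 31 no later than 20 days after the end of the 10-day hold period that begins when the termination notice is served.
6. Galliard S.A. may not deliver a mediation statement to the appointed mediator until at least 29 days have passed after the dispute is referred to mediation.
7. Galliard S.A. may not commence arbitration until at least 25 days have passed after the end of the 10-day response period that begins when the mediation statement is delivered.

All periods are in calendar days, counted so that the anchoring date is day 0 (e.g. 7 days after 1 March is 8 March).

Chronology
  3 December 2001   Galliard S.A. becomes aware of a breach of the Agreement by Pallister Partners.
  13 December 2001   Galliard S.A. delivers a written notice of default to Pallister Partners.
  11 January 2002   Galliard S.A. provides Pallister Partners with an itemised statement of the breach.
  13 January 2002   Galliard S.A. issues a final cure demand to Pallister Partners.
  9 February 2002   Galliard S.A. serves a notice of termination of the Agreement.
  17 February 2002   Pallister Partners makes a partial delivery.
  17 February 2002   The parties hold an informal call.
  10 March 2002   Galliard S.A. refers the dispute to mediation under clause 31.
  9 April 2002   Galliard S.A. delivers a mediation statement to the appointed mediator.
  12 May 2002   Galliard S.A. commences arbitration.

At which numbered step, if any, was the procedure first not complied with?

(1) due by 3 December 2001 + 45 days = 17 January 2002; 13 December 2001 is within that limit.
(2) due by 20 December 2001 + 90 days = 20 March 2002; 11 January 2002 is within that limit.
(3) due by 11 January 2002 + 62 days = 14 March 2002; 13 January 2002 is within that limit.
(4) permitted from 13 January 2002 + 25 days = 7 February 2002 onward; 9 February 2002 is on or after that date.
(5) due by 19 February 2002 + 20 days = 11 March 2002; done 10 March 2002 — timely.
(6) permitted from 10 March 2002 + 29 days = 8 April 2002 onward; 9 April 2002 is on or after that date.
(7) permitted from 19 April 2002 + 25 days = 14 May 2002 onward; acted on 12 May 2002, 2 days prematurely.

Step 7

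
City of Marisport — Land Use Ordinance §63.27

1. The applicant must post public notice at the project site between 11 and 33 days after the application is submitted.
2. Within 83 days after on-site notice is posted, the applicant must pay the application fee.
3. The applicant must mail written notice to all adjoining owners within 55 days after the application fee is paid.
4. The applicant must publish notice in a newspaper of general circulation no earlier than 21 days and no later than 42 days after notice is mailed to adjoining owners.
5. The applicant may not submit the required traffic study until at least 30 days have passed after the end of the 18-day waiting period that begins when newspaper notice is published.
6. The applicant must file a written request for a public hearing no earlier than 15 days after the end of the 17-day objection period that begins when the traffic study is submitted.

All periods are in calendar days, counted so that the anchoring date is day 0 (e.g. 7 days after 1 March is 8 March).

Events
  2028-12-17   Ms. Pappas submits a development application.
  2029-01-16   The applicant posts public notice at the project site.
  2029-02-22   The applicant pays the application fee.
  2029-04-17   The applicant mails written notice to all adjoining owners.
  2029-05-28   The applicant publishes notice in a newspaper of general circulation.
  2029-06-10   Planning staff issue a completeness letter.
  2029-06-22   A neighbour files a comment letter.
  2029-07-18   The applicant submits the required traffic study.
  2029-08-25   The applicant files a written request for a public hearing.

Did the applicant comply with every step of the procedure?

Yes

Step 1 — 11 and 33 days from 2028-12-17 (when the application is submitted) are 2028-12-28 and 2029-01-19 respectively; 2029-01-16 falls inside that range.
Step 2 — counting 83 days from 2029-01-16 (when on-site notice is posted) gives a deadline of 2029-04-09; 2029-02-22 is within that limit.
Step 3 — counting 55 days from 2029-02-22 (when the application fee is paid) gives a deadline of 2029-04-18; completed 2029-04-17, before the deadline.
Step 4 — 21 and 42 days from 2029-04-17 (when notice is mailed to adjoining owners) are 2029-05-08 and 2029-05-29 respectively; done 2029-05-28, which is between those dates.
Step 5 — must wait 30 days from 2029-06-15 (end of the 18-day waiting period, which began when newspaper notice is published on 2029-05-28), so not before 2029-07-15; 2029-07-18 is on or after that date.
Step 6 — must wait 15 days from 2029-08-04 (end of the 17-day objection period, which began when the traffic study is submitted on 2029-07-18), so not before 2029-08-19; done 2029-08-25, after the minimum wait.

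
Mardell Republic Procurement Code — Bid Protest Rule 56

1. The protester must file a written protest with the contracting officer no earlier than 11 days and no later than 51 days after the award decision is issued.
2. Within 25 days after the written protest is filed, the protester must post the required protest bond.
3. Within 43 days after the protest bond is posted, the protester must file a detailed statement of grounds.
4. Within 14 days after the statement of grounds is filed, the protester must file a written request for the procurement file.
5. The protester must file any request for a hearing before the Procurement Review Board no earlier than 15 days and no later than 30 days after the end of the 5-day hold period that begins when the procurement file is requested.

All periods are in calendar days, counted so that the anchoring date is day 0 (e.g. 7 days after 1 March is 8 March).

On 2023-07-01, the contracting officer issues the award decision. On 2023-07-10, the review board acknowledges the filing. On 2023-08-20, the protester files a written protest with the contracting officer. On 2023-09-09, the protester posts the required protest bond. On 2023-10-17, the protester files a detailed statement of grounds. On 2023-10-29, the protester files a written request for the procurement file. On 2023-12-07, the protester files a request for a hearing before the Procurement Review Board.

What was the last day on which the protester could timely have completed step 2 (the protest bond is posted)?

Step 2 runs from 2023-08-20, when the written protest is filed. 25 days after 2023-08-20 is 2023-09-14.

2023-09-14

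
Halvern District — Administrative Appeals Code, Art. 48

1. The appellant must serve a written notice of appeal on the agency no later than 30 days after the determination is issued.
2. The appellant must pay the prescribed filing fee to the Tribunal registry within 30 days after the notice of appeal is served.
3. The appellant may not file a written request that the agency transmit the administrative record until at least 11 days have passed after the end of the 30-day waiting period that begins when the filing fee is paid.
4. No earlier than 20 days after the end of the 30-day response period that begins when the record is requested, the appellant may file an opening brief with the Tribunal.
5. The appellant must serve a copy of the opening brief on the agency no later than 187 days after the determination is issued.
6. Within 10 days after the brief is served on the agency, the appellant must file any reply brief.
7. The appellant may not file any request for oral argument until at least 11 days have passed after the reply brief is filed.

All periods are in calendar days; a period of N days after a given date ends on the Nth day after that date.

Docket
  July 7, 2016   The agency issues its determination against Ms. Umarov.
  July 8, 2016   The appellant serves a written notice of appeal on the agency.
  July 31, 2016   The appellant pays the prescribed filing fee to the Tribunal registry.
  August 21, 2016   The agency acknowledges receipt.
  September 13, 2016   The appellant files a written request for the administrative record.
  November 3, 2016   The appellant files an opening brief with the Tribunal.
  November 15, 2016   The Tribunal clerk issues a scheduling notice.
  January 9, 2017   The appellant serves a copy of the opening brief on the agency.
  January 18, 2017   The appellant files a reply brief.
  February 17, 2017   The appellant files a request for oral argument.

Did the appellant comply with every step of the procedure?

Yes

(1) due by July 7, 2016 + 30 days = August 6, 2016; July 8, 2016 is within that limit.
(2) due by July 8, 2016 + 30 days = August 7, 2016; July 31, 2016 is within that limit.
(3) permitted from August 30, 2016 + 11 days = September 10, 2016 onward; September 13, 2016 is on or after that date.
(4) permitted from October 13, 2016 + 20 days = November 2, 2016 onward; done November 3, 2016 — permitted.
(5) due by July 7, 2016 + 187 days = January 10, 2017; done January 9, 2017 — timely.
(6) due by January 9, 2017 + 10 days = January 19, 2017; done January 18, 2017 — timely.
(7) permitted from January 18, 2017 + 11 days = January 29, 2017 onward; February 17, 2017 is on or after that date.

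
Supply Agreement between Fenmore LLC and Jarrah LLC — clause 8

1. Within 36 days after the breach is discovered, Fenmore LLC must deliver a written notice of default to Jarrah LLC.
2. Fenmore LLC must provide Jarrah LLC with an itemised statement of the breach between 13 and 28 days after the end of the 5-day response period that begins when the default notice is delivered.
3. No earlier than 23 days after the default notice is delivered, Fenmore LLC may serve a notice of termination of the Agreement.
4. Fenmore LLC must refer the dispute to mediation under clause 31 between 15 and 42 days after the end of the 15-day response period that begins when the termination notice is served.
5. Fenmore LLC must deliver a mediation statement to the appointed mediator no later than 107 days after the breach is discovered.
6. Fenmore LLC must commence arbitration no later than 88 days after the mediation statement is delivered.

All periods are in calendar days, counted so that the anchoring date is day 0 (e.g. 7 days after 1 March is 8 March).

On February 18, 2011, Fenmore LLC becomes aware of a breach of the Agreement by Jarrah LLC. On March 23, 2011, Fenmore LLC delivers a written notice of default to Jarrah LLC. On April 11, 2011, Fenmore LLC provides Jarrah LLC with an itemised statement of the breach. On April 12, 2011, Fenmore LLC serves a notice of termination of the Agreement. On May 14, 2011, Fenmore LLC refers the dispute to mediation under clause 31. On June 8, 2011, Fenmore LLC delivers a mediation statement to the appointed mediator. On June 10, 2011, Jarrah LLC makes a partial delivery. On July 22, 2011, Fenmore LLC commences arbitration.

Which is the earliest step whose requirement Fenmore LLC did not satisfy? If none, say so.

Step 3

(1) due by February 18, 2011 + 36 days = March 26, 2011; completed March 23, 2011, before the deadline.
(2) the permitted window runs from March 28, 2011 + 13 = April 10, 2011 to March 28, 2011 + 28 = April 25, 2011; done April 11, 2011 — within the window.
(3) permitted from March 23, 2011 + 23 days = April 15, 2011 onward; April 12, 2011 is 3 days before the earliest permitted date.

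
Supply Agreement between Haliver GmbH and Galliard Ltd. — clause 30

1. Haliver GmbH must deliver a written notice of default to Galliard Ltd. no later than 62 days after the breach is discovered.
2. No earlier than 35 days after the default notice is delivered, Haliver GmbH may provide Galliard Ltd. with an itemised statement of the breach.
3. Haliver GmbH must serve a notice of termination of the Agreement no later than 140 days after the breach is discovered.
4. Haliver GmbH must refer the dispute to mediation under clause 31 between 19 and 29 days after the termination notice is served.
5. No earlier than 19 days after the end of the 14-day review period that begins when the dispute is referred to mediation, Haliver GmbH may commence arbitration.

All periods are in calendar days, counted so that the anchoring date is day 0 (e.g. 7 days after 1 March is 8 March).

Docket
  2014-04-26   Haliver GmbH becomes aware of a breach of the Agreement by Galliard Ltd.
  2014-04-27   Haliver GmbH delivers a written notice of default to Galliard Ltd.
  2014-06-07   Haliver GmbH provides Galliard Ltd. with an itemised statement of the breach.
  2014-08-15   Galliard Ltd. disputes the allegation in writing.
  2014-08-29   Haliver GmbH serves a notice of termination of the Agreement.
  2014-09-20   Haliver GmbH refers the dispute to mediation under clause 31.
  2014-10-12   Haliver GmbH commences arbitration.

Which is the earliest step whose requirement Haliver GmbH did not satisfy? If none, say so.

Step 1: 62 days after 2014-04-26 (when the breach is discovered) is 2014-06-27; 2014-04-27 is within that limit.
Step 2: the earliest permitted date is 35 days after 2014-04-27 (when the default notice is delivered), i.e. 2014-06-01; done 2014-06-07 — permitted.
Step 3: 140 days after 2014-04-26 (when the breach is discovered) is 2014-09-13; 2014-08-29 is within that limit.
Step 4: the window is 19–29 days after 2014-08-29 (when the termination notice is served), so 2014-09-17 through 2014-09-27; done 2014-09-20, which is between those dates.
Step 5: the earliest permitted date is 19 days after 2014-10-04 (end of the 14-day review period, which began when the dispute is referred to mediation on 2014-09-20), i.e. 2014-10-23; 2014-10-12 is 11 days before the earliest permitted date.
That is the first point of non-compliance.

Step 5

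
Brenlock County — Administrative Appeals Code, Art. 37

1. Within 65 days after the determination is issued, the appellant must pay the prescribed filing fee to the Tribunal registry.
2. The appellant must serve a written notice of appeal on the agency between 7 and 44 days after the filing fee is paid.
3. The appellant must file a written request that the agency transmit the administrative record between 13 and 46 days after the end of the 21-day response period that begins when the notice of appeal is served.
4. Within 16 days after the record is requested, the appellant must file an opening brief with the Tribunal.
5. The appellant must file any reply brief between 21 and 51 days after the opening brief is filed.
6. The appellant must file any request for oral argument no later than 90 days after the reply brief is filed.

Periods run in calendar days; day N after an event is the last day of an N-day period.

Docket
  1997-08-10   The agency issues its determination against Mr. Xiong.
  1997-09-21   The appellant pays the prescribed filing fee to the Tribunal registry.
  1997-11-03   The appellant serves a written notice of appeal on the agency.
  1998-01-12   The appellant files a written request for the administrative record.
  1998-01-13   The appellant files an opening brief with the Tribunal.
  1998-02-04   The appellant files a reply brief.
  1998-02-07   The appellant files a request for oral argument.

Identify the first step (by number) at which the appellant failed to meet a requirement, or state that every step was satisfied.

(1) due by 1997-08-10 + 65 days = 1997-10-14; 1997-09-21 is within that limit.
(2) the permitted window runs from 1997-09-21 + 7 = 1997-09-28 to 1997-09-21 + 44 = 1997-11-04; done 1997-11-03, which is between those dates.
(3) the permitted window runs from 1997-11-24 + 13 = 1997-12-07 to 1997-11-24 + 46 = 1998-01-09; done 1998-01-12 — 3 days after the window closed.

Step 3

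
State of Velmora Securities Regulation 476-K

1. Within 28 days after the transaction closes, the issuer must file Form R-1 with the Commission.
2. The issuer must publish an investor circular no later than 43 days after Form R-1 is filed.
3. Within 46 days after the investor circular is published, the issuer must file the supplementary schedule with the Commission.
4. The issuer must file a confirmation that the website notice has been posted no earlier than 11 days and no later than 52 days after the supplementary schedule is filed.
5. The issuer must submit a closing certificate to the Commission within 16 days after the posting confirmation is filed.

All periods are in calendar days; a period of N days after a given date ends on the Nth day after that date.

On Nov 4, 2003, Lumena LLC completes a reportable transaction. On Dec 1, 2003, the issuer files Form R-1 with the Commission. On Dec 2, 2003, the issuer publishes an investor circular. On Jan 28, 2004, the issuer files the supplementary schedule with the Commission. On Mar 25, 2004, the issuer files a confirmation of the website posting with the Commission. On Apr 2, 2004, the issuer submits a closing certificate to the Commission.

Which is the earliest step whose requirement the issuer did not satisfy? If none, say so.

Step 3

Step 1: 28 days after Nov 4, 2003 (when the transaction closes) is Dec 2, 2003; done Dec 1, 2003 — timely.
Step 2: 43 days after Dec 1, 2003 (when Form R-1 is filed) is Jan 13, 2004; completed Dec 2, 2003, before the deadline.
Step 3: 46 days after Dec 2, 2003 (when the investor circular is published) is Jan 17, 2004; not done until Jan 28, 2004, 11 days after the deadline.
The analysis stops there.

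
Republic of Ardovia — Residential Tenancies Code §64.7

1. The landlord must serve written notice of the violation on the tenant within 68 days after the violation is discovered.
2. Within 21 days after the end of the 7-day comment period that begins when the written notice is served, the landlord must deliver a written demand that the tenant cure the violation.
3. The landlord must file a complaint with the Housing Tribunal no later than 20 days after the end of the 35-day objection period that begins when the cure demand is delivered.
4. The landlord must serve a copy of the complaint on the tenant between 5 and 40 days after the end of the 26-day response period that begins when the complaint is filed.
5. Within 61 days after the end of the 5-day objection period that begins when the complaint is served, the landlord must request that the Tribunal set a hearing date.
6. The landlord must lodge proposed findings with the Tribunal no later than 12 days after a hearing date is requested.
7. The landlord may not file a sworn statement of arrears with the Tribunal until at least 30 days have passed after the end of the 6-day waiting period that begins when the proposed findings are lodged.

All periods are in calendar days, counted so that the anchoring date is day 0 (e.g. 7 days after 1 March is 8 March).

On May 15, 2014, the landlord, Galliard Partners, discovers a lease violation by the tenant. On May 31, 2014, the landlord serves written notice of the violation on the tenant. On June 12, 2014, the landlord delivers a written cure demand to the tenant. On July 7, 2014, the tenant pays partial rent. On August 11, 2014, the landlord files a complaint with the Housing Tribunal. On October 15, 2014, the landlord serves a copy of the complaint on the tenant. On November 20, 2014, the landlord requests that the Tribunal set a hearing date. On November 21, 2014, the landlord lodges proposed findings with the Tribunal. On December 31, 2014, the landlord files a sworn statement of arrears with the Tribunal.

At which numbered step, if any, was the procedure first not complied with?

Step 3

Step 1: 68 days after May 15, 2014 (when the violation is discovered) is July 22, 2014; done May 31, 2014 — timely.
Step 2: 21 days after June 7, 2014 (end of the 7-day comment period, which began when the written notice is served on May 31, 2014) is June 28, 2014; done June 12, 2014 — timely.
Step 3: 20 days after July 17, 2014 (end of the 35-day objection period, which began when the cure demand is delivered on June 12, 2014) is August 6, 2014; August 11, 2014 misses that deadline by 5 days.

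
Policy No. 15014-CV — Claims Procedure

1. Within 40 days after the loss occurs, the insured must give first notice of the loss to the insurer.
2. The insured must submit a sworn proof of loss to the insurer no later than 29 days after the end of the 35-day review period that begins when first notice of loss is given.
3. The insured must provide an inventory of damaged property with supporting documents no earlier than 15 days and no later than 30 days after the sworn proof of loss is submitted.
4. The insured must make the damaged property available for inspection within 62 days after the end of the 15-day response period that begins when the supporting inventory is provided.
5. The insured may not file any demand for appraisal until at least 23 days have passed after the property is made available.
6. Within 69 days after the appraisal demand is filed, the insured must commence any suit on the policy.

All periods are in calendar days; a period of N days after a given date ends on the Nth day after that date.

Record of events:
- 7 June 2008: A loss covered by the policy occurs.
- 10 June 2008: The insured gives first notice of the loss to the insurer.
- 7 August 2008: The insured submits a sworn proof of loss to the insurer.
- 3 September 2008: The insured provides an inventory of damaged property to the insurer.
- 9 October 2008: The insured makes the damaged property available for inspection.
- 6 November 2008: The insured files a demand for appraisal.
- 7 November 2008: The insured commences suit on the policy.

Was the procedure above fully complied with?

Yes

(1) due by 7 June 2008 + 40 days = 17 July 2008; 10 June 2008 is within that limit.
(2) due by 15 July 2008 + 29 days = 13 August 2008; done 7 August 2008 — timely.
(3) the permitted window runs from 7 August 2008 + 15 = 22 August 2008 to 7 August 2008 + 30 = 6 September 2008; done 3 September 2008, which is between those dates.
(4) due by 18 September 2008 + 62 days = 19 November 2008; 9 October 2008 is within that limit.
(5) permitted from 9 October 2008 + 23 days = 1 November 2008 onward; done 6 November 2008, after the minimum wait.
(6) due by 6 November 2008 + 69 days = 14 January 2009; done 7 November 2008 — timely.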